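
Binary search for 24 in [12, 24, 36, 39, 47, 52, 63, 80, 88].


Step 1: lo=0, hi=8, mid=4, val=47
Step 2: lo=0, hi=3, mid=1, val=24

Found at index 1


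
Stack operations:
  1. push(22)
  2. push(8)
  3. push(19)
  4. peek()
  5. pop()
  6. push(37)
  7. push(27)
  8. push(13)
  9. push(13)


push(22) -> [22]
push(8) -> [22, 8]
push(19) -> [22, 8, 19]
peek()->19
pop()->19, [22, 8]
push(37) -> [22, 8, 37]
push(27) -> [22, 8, 37, 27]
push(13) -> [22, 8, 37, 27, 13]
push(13) -> [22, 8, 37, 27, 13, 13]

Final stack: [22, 8, 37, 27, 13, 13]


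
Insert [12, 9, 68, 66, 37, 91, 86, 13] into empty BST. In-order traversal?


Insert 12: root
Insert 9: L from 12
Insert 68: R from 12
Insert 66: R from 12 -> L from 68
Insert 37: R from 12 -> L from 68 -> L from 66
Insert 91: R from 12 -> R from 68
Insert 86: R from 12 -> R from 68 -> L from 91
Insert 13: R from 12 -> L from 68 -> L from 66 -> L from 37

In-order: [9, 12, 13, 37, 66, 68, 86, 91]


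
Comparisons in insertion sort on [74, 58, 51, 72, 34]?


Algorithm: insertion sort
Input: [74, 58, 51, 72, 34]
Sorted: [34, 51, 58, 72, 74]

9


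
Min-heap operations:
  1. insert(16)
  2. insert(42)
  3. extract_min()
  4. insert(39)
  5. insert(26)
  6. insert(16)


insert(16) -> [16]
insert(42) -> [16, 42]
extract_min()->16, [42]
insert(39) -> [39, 42]
insert(26) -> [26, 42, 39]
insert(16) -> [16, 26, 39, 42]

Final heap: [16, 26, 39, 42]


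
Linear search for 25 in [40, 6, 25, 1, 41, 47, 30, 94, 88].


i=0: 40!=25
i=1: 6!=25
i=2: 25==25 found!

Found at 2, 3 comps


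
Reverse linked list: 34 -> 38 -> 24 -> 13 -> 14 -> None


Step 1: curr=34, set curr.next=prev(None) | reversed so far: 34
Step 2: curr=38, set curr.next=prev(34) | reversed so far: 38 -> 34
Step 3: curr=24, set curr.next=prev(38) | reversed so far: 24 -> 38 -> 34
Step 4: curr=13, set curr.next=prev(24) | reversed so far: 13 -> 24 -> 38 -> 34
Step 5: curr=14, set curr.next=prev(13) | reversed so far: 14 -> 13 -> 24 -> 38 -> 34

14 -> 13 -> 24 -> 38 -> 34 -> None


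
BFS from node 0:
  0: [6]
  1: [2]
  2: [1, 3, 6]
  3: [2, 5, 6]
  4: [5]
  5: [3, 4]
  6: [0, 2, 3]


Visit 0, enqueue [6]
Visit 6, enqueue [2, 3]
Visit 2, enqueue [1]
Visit 3, enqueue [5]
Visit 1, enqueue []
Visit 5, enqueue [4]
Visit 4, enqueue []

BFS order: [0, 6, 2, 3, 1, 5, 4]


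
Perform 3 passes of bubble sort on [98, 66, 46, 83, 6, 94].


Initial: [98, 66, 46, 83, 6, 94]
Pass 1: [66, 46, 83, 6, 94, 98] (5 swaps)
Pass 2: [46, 66, 6, 83, 94, 98] (2 swaps)
Pass 3: [46, 6, 66, 83, 94, 98] (1 swaps)

After 3 passes: [46, 6, 66, 83, 94, 98]


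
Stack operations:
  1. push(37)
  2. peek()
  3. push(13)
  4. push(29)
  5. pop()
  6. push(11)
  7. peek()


push(37) -> [37]
peek()->37
push(13) -> [37, 13]
push(29) -> [37, 13, 29]
pop()->29, [37, 13]
push(11) -> [37, 13, 11]
peek()->11

Final stack: [37, 13, 11]


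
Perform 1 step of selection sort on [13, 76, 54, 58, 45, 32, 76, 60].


Initial: [13, 76, 54, 58, 45, 32, 76, 60]
Step 1: min=13 at 0
  Swap: [13, 76, 54, 58, 45, 32, 76, 60]

After 1 step: [13, 76, 54, 58, 45, 32, 76, 60]


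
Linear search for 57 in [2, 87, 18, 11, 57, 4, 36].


i=0: 2!=57
i=1: 87!=57
i=2: 18!=57
i=3: 11!=57
i=4: 57==57 found!

Found at 4, 5 comps


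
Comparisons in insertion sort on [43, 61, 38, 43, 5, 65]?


Algorithm: insertion sort
Input: [43, 61, 38, 43, 5, 65]
Sorted: [5, 38, 43, 43, 61, 65]

10


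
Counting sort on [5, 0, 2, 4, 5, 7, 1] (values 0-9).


Input: [5, 0, 2, 4, 5, 7, 1]
Counts: [1, 1, 1, 0, 1, 2, 0, 1, 0, 0]

Sorted: [0, 1, 2, 4, 5, 5, 7]


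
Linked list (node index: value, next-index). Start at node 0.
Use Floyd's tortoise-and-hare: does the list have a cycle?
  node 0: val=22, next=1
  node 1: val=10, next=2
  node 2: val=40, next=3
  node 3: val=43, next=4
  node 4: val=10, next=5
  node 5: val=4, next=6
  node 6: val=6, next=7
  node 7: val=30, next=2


Floyd's tortoise (slow, +1) and hare (fast, +2):
  init: slow=0, fast=0
  step 1: slow=1, fast=2
  step 2: slow=2, fast=4
  step 3: slow=3, fast=6
  step 4: slow=4, fast=2
  step 5: slow=5, fast=4
  step 6: slow=6, fast=6
  slow == fast at node 6: cycle detected

Cycle: yes


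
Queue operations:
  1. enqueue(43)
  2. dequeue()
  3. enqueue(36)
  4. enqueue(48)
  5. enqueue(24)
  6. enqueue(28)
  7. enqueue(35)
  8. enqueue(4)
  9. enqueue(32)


enqueue(43) -> [43]
dequeue()->43, []
enqueue(36) -> [36]
enqueue(48) -> [36, 48]
enqueue(24) -> [36, 48, 24]
enqueue(28) -> [36, 48, 24, 28]
enqueue(35) -> [36, 48, 24, 28, 35]
enqueue(4) -> [36, 48, 24, 28, 35, 4]
enqueue(32) -> [36, 48, 24, 28, 35, 4, 32]

Final queue: [36, 48, 24, 28, 35, 4, 32]


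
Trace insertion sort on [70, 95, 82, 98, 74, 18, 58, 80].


Initial: [70, 95, 82, 98, 74, 18, 58, 80]
Insert 95: [70, 95, 82, 98, 74, 18, 58, 80]
Insert 82: [70, 82, 95, 98, 74, 18, 58, 80]
Insert 98: [70, 82, 95, 98, 74, 18, 58, 80]
Insert 74: [70, 74, 82, 95, 98, 18, 58, 80]
Insert 18: [18, 70, 74, 82, 95, 98, 58, 80]
Insert 58: [18, 58, 70, 74, 82, 95, 98, 80]
Insert 80: [18, 58, 70, 74, 80, 82, 95, 98]

Sorted: [18, 58, 70, 74, 80, 82, 95, 98]


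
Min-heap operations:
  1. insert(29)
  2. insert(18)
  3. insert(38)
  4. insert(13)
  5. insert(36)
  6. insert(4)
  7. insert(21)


insert(29) -> [29]
insert(18) -> [18, 29]
insert(38) -> [18, 29, 38]
insert(13) -> [13, 18, 38, 29]
insert(36) -> [13, 18, 38, 29, 36]
insert(4) -> [4, 18, 13, 29, 36, 38]
insert(21) -> [4, 18, 13, 29, 36, 38, 21]

Final heap: [4, 18, 13, 29, 36, 38, 21]


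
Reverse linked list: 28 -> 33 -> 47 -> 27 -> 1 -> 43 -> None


Step 1: curr=28, set curr.next=prev(None) | reversed so far: 28
Step 2: curr=33, set curr.next=prev(28) | reversed so far: 33 -> 28
Step 3: curr=47, set curr.next=prev(33) | reversed so far: 47 -> 33 -> 28
Step 4: curr=27, set curr.next=prev(47) | reversed so far: 27 -> 47 -> 33 -> 28
Step 5: curr=1, set curr.next=prev(27) | reversed so far: 1 -> 27 -> 47 -> 33 -> 28
Step 6: curr=43, set curr.next=prev(1) | reversed so far: 43 -> 1 -> 27 -> 47 -> 33 -> 28

43 -> 1 -> 27 -> 47 -> 33 -> 28 -> None


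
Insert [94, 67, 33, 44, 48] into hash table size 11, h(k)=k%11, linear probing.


Insert 94: h=6 -> slot 6
Insert 67: h=1 -> slot 1
Insert 33: h=0 -> slot 0
Insert 44: h=0, 2 probes -> slot 2
Insert 48: h=4 -> slot 4

Table: [33, 67, 44, None, 48, None, 94, None, None, None, None]


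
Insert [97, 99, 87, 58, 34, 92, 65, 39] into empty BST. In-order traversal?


Insert 97: root
Insert 99: R from 97
Insert 87: L from 97
Insert 58: L from 97 -> L from 87
Insert 34: L from 97 -> L from 87 -> L from 58
Insert 92: L from 97 -> R from 87
Insert 65: L from 97 -> L from 87 -> R from 58
Insert 39: L from 97 -> L from 87 -> L from 58 -> R from 34

In-order: [34, 39, 58, 65, 87, 92, 97, 99]


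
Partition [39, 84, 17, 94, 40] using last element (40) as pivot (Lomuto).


Pivot: 40
  39 <= 40: advance i (no swap)
  17 <= 40: swap -> [39, 17, 84, 94, 40]
Place pivot at 2: [39, 17, 40, 94, 84]

Partitioned: [39, 17, 40, 94, 84]


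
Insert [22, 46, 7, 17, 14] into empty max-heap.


Insert 22: [22]
Insert 46: [46, 22]
Insert 7: [46, 22, 7]
Insert 17: [46, 22, 7, 17]
Insert 14: [46, 22, 7, 17, 14]

Final heap: [46, 22, 7, 17, 14]


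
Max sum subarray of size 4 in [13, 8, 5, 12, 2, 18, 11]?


[0:4]: 38
[1:5]: 27
[2:6]: 37
[3:7]: 43

Max: 43 at [3:7]


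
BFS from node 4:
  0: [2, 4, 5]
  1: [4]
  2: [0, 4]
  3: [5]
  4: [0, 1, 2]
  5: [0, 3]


Visit 4, enqueue [0, 1, 2]
Visit 0, enqueue [5]
Visit 1, enqueue []
Visit 2, enqueue []
Visit 5, enqueue [3]
Visit 3, enqueue []

BFS order: [4, 0, 1, 2, 5, 3]


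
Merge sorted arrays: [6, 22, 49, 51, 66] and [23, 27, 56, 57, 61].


Take 6 from A
Take 22 from A
Take 23 from B
Take 27 from B
Take 49 from A
Take 51 from A
Take 56 from B
Take 57 from B
Take 61 from B

Merged: [6, 22, 23, 27, 49, 51, 56, 57, 61, 66]


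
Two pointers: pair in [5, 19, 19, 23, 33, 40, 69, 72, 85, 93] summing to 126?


lo=0(5)+hi=9(93)=98
lo=1(19)+hi=9(93)=112
lo=2(19)+hi=9(93)=112
lo=3(23)+hi=9(93)=116
lo=4(33)+hi=9(93)=126

Yes: 33+93=126


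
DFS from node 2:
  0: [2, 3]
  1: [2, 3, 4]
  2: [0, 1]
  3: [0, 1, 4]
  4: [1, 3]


Visit 2, push [1, 0]
Visit 0, push [3]
Visit 3, push [4, 1]
Visit 1, push [4]
Visit 4, push []

DFS order: [2, 0, 3, 1, 4]


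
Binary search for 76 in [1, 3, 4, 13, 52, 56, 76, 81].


Step 1: lo=0, hi=7, mid=3, val=13
Step 2: lo=4, hi=7, mid=5, val=56
Step 3: lo=6, hi=7, mid=6, val=76

Found at index 6


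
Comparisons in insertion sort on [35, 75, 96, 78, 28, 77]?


Algorithm: insertion sort
Input: [35, 75, 96, 78, 28, 77]
Sorted: [28, 35, 75, 77, 78, 96]

11


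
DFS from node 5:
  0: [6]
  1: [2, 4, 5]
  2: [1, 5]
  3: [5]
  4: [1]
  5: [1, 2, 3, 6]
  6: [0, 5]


Visit 5, push [6, 3, 2, 1]
Visit 1, push [4, 2]
Visit 2, push []
Visit 4, push []
Visit 3, push []
Visit 6, push [0]
Visit 0, push []

DFS order: [5, 1, 2, 4, 3, 6, 0]


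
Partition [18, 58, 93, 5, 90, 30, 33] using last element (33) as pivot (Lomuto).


Pivot: 33
  18 <= 33: advance i (no swap)
  5 <= 33: swap -> [18, 5, 93, 58, 90, 30, 33]
  30 <= 33: swap -> [18, 5, 30, 58, 90, 93, 33]
Place pivot at 3: [18, 5, 30, 33, 90, 93, 58]

Partitioned: [18, 5, 30, 33, 90, 93, 58]


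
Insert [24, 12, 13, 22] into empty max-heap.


Insert 24: [24]
Insert 12: [24, 12]
Insert 13: [24, 12, 13]
Insert 22: [24, 22, 13, 12]

Final heap: [24, 22, 13, 12]


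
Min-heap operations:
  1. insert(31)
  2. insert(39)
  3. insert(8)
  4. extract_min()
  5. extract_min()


insert(31) -> [31]
insert(39) -> [31, 39]
insert(8) -> [8, 39, 31]
extract_min()->8, [31, 39]
extract_min()->31, [39]

Final heap: [39]


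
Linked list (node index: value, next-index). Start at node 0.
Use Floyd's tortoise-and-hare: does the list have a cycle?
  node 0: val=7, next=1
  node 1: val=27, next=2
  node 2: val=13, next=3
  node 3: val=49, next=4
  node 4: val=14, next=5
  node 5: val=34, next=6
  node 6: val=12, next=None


Floyd's tortoise (slow, +1) and hare (fast, +2):
  init: slow=0, fast=0
  step 1: slow=1, fast=2
  step 2: slow=2, fast=4
  step 3: slow=3, fast=6
  step 4: fast -> None, no cycle

Cycle: no


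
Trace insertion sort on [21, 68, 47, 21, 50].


Initial: [21, 68, 47, 21, 50]
Insert 68: [21, 68, 47, 21, 50]
Insert 47: [21, 47, 68, 21, 50]
Insert 21: [21, 21, 47, 68, 50]
Insert 50: [21, 21, 47, 50, 68]

Sorted: [21, 21, 47, 50, 68]


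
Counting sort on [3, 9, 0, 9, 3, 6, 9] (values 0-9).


Input: [3, 9, 0, 9, 3, 6, 9]
Counts: [1, 0, 0, 2, 0, 0, 1, 0, 0, 3]

Sorted: [0, 3, 3, 6, 9, 9, 9]


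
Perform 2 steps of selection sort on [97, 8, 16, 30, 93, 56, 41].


Initial: [97, 8, 16, 30, 93, 56, 41]
Step 1: min=8 at 1
  Swap: [8, 97, 16, 30, 93, 56, 41]
Step 2: min=16 at 2
  Swap: [8, 16, 97, 30, 93, 56, 41]

After 2 steps: [8, 16, 97, 30, 93, 56, 41]


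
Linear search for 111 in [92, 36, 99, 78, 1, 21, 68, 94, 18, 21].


i=0: 92!=111
i=1: 36!=111
i=2: 99!=111
i=3: 78!=111
i=4: 1!=111
i=5: 21!=111
i=6: 68!=111
i=7: 94!=111
i=8: 18!=111
i=9: 21!=111

Not found, 10 comps


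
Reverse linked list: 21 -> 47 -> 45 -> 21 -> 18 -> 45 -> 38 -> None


Step 1: curr=21, set curr.next=prev(None) | reversed so far: 21
Step 2: curr=47, set curr.next=prev(21) | reversed so far: 47 -> 21
Step 3: curr=45, set curr.next=prev(47) | reversed so far: 45 -> 47 -> 21
Step 4: curr=21, set curr.next=prev(45) | reversed so far: 21 -> 45 -> 47 -> 21
Step 5: curr=18, set curr.next=prev(21) | reversed so far: 18 -> 21 -> 45 -> 47 -> 21
Step 6: curr=45, set curr.next=prev(18) | reversed so far: 45 -> 18 -> 21 -> 45 -> 47 -> 21
Step 7: curr=38, set curr.next=prev(45) | reversed so far: 38 -> 45 -> 18 -> 21 -> 45 -> 47 -> 21

38 -> 45 -> 18 -> 21 -> 45 -> 47 -> 21 -> None


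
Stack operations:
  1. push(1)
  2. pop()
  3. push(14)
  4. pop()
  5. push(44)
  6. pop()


push(1) -> [1]
pop()->1, []
push(14) -> [14]
pop()->14, []
push(44) -> [44]
pop()->44, []

Final stack: []


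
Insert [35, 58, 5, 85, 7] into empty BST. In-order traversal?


Insert 35: root
Insert 58: R from 35
Insert 5: L from 35
Insert 85: R from 35 -> R from 58
Insert 7: L from 35 -> R from 5

In-order: [5, 7, 35, 58, 85]


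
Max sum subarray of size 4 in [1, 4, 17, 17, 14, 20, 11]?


[0:4]: 39
[1:5]: 52
[2:6]: 68
[3:7]: 62

Max: 68 at [2:6]


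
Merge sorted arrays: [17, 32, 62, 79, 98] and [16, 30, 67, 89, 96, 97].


Take 16 from B
Take 17 from A
Take 30 from B
Take 32 from A
Take 62 from A
Take 67 from B
Take 79 from A
Take 89 from B
Take 96 from B
Take 97 from B

Merged: [16, 17, 30, 32, 62, 67, 79, 89, 96, 97, 98]


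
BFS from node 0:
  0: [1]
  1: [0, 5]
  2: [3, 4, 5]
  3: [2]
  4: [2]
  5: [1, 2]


Visit 0, enqueue [1]
Visit 1, enqueue [5]
Visit 5, enqueue [2]
Visit 2, enqueue [3, 4]
Visit 3, enqueue []
Visit 4, enqueue []

BFS order: [0, 1, 5, 2, 3, 4]


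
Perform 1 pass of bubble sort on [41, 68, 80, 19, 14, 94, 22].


Initial: [41, 68, 80, 19, 14, 94, 22]
Pass 1: [41, 68, 19, 14, 80, 22, 94] (3 swaps)

After 1 pass: [41, 68, 19, 14, 80, 22, 94]


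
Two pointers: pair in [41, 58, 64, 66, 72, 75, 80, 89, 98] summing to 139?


lo=0(41)+hi=8(98)=139

Yes: 41+98=139


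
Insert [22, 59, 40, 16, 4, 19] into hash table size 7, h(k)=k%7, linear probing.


Insert 22: h=1 -> slot 1
Insert 59: h=3 -> slot 3
Insert 40: h=5 -> slot 5
Insert 16: h=2 -> slot 2
Insert 4: h=4 -> slot 4
Insert 19: h=5, 1 probes -> slot 6

Table: [None, 22, 16, 59, 4, 40, 19]


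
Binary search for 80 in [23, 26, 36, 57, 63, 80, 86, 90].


Step 1: lo=0, hi=7, mid=3, val=57
Step 2: lo=4, hi=7, mid=5, val=80

Found at index 5


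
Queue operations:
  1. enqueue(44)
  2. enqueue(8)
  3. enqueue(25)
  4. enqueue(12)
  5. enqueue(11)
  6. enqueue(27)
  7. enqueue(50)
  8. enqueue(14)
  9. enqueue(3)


enqueue(44) -> [44]
enqueue(8) -> [44, 8]
enqueue(25) -> [44, 8, 25]
enqueue(12) -> [44, 8, 25, 12]
enqueue(11) -> [44, 8, 25, 12, 11]
enqueue(27) -> [44, 8, 25, 12, 11, 27]
enqueue(50) -> [44, 8, 25, 12, 11, 27, 50]
enqueue(14) -> [44, 8, 25, 12, 11, 27, 50, 14]
enqueue(3) -> [44, 8, 25, 12, 11, 27, 50, 14, 3]

Final queue: [44, 8, 25, 12, 11, 27, 50, 14, 3]


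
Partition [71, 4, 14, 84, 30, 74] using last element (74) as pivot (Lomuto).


Pivot: 74
  71 <= 74: advance i (no swap)
  4 <= 74: advance i (no swap)
  14 <= 74: advance i (no swap)
  30 <= 74: swap -> [71, 4, 14, 30, 84, 74]
Place pivot at 4: [71, 4, 14, 30, 74, 84]

Partitioned: [71, 4, 14, 30, 74, 84]


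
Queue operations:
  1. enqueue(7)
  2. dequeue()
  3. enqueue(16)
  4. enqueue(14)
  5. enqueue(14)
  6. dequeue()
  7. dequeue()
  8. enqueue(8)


enqueue(7) -> [7]
dequeue()->7, []
enqueue(16) -> [16]
enqueue(14) -> [16, 14]
enqueue(14) -> [16, 14, 14]
dequeue()->16, [14, 14]
dequeue()->14, [14]
enqueue(8) -> [14, 8]

Final queue: [14, 8]


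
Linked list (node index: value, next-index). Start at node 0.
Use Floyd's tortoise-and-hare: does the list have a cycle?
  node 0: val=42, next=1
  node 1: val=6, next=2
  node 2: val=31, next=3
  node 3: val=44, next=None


Floyd's tortoise (slow, +1) and hare (fast, +2):
  init: slow=0, fast=0
  step 1: slow=1, fast=2
  step 2: fast 2->3->None, no cycle

Cycle: no


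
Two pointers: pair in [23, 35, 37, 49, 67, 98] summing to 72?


lo=0(23)+hi=5(98)=121
lo=0(23)+hi=4(67)=90
lo=0(23)+hi=3(49)=72

Yes: 23+49=72


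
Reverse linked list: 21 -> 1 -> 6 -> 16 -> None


Step 1: curr=21, set curr.next=prev(None) | reversed so far: 21
Step 2: curr=1, set curr.next=prev(21) | reversed so far: 1 -> 21
Step 3: curr=6, set curr.next=prev(1) | reversed so far: 6 -> 1 -> 21
Step 4: curr=16, set curr.next=prev(6) | reversed so far: 16 -> 6 -> 1 -> 21

16 -> 6 -> 1 -> 21 -> None


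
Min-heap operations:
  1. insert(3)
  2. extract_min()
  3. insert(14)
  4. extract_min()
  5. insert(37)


insert(3) -> [3]
extract_min()->3, []
insert(14) -> [14]
extract_min()->14, []
insert(37) -> [37]

Final heap: [37]


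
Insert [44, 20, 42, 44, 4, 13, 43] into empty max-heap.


Insert 44: [44]
Insert 20: [44, 20]
Insert 42: [44, 20, 42]
Insert 44: [44, 44, 42, 20]
Insert 4: [44, 44, 42, 20, 4]
Insert 13: [44, 44, 42, 20, 4, 13]
Insert 43: [44, 44, 43, 20, 4, 13, 42]

Final heap: [44, 44, 43, 20, 4, 13, 42]


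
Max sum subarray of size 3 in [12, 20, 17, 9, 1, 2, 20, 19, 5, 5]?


[0:3]: 49
[1:4]: 46
[2:5]: 27
[3:6]: 12
[4:7]: 23
[5:8]: 41
[6:9]: 44
[7:10]: 29

Max: 49 at [0:3]


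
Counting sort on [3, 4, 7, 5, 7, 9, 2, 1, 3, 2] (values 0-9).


Input: [3, 4, 7, 5, 7, 9, 2, 1, 3, 2]
Counts: [0, 1, 2, 2, 1, 1, 0, 2, 0, 1]

Sorted: [1, 2, 2, 3, 3, 4, 5, 7, 7, 9]


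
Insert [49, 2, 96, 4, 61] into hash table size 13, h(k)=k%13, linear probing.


Insert 49: h=10 -> slot 10
Insert 2: h=2 -> slot 2
Insert 96: h=5 -> slot 5
Insert 4: h=4 -> slot 4
Insert 61: h=9 -> slot 9

Table: [None, None, 2, None, 4, 96, None, None, None, 61, 49, None, None]


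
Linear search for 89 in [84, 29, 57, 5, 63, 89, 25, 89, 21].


i=0: 84!=89
i=1: 29!=89
i=2: 57!=89
i=3: 5!=89
i=4: 63!=89
i=5: 89==89 found!

Found at 5, 6 comps


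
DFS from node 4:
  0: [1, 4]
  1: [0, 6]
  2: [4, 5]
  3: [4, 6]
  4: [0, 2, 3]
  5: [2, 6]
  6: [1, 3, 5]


Visit 4, push [3, 2, 0]
Visit 0, push [1]
Visit 1, push [6]
Visit 6, push [5, 3]
Visit 3, push []
Visit 5, push [2]
Visit 2, push []

DFS order: [4, 0, 1, 6, 3, 5, 2]


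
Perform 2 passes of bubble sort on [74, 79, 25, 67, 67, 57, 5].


Initial: [74, 79, 25, 67, 67, 57, 5]
Pass 1: [74, 25, 67, 67, 57, 5, 79] (5 swaps)
Pass 2: [25, 67, 67, 57, 5, 74, 79] (5 swaps)

After 2 passes: [25, 67, 67, 57, 5, 74, 79]


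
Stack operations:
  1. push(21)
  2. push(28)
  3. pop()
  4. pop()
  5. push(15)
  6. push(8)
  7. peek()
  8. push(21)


push(21) -> [21]
push(28) -> [21, 28]
pop()->28, [21]
pop()->21, []
push(15) -> [15]
push(8) -> [15, 8]
peek()->8
push(21) -> [15, 8, 21]

Final stack: [15, 8, 21]


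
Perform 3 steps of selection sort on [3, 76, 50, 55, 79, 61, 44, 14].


Initial: [3, 76, 50, 55, 79, 61, 44, 14]
Step 1: min=3 at 0
  Swap: [3, 76, 50, 55, 79, 61, 44, 14]
Step 2: min=14 at 7
  Swap: [3, 14, 50, 55, 79, 61, 44, 76]
Step 3: min=44 at 6
  Swap: [3, 14, 44, 55, 79, 61, 50, 76]

After 3 steps: [3, 14, 44, 55, 79, 61, 50, 76]


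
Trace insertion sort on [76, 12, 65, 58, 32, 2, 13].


Initial: [76, 12, 65, 58, 32, 2, 13]
Insert 12: [12, 76, 65, 58, 32, 2, 13]
Insert 65: [12, 65, 76, 58, 32, 2, 13]
Insert 58: [12, 58, 65, 76, 32, 2, 13]
Insert 32: [12, 32, 58, 65, 76, 2, 13]
Insert 2: [2, 12, 32, 58, 65, 76, 13]
Insert 13: [2, 12, 13, 32, 58, 65, 76]

Sorted: [2, 12, 13, 32, 58, 65, 76]


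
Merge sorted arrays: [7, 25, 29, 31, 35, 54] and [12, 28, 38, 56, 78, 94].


Take 7 from A
Take 12 from B
Take 25 from A
Take 28 from B
Take 29 from A
Take 31 from A
Take 35 from A
Take 38 from B
Take 54 from A

Merged: [7, 12, 25, 28, 29, 31, 35, 38, 54, 56, 78, 94]


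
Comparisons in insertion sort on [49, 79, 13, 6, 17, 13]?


Algorithm: insertion sort
Input: [49, 79, 13, 6, 17, 13]
Sorted: [6, 13, 13, 17, 49, 79]

13


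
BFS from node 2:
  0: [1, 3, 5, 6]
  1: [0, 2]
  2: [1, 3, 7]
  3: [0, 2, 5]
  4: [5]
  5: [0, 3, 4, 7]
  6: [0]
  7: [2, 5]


Visit 2, enqueue [1, 3, 7]
Visit 1, enqueue [0]
Visit 3, enqueue [5]
Visit 7, enqueue []
Visit 0, enqueue [6]
Visit 5, enqueue [4]
Visit 6, enqueue []
Visit 4, enqueue []

BFS order: [2, 1, 3, 7, 0, 5, 6, 4]


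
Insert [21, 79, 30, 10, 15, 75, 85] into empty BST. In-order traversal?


Insert 21: root
Insert 79: R from 21
Insert 30: R from 21 -> L from 79
Insert 10: L from 21
Insert 15: L from 21 -> R from 10
Insert 75: R from 21 -> L from 79 -> R from 30
Insert 85: R from 21 -> R from 79

In-order: [10, 15, 21, 30, 75, 79, 85]


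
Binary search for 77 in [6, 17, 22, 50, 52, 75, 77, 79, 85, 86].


Step 1: lo=0, hi=9, mid=4, val=52
Step 2: lo=5, hi=9, mid=7, val=79
Step 3: lo=5, hi=6, mid=5, val=75
Step 4: lo=6, hi=6, mid=6, val=77

Found at index 6


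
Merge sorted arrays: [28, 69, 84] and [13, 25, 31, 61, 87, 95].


Take 13 from B
Take 25 from B
Take 28 from A
Take 31 from B
Take 61 from B
Take 69 from A
Take 84 from A

Merged: [13, 25, 28, 31, 61, 69, 84, 87, 95]


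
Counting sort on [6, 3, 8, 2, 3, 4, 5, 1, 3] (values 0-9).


Input: [6, 3, 8, 2, 3, 4, 5, 1, 3]
Counts: [0, 1, 1, 3, 1, 1, 1, 0, 1, 0]

Sorted: [1, 2, 3, 3, 3, 4, 5, 6, 8]


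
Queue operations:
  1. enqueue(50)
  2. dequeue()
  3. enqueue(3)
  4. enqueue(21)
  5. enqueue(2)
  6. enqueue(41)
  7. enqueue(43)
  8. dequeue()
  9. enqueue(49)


enqueue(50) -> [50]
dequeue()->50, []
enqueue(3) -> [3]
enqueue(21) -> [3, 21]
enqueue(2) -> [3, 21, 2]
enqueue(41) -> [3, 21, 2, 41]
enqueue(43) -> [3, 21, 2, 41, 43]
dequeue()->3, [21, 2, 41, 43]
enqueue(49) -> [21, 2, 41, 43, 49]

Final queue: [21, 2, 41, 43, 49]


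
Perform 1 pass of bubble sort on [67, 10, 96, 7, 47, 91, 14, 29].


Initial: [67, 10, 96, 7, 47, 91, 14, 29]
Pass 1: [10, 67, 7, 47, 91, 14, 29, 96] (6 swaps)

After 1 pass: [10, 67, 7, 47, 91, 14, 29, 96]


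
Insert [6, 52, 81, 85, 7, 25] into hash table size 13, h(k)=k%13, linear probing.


Insert 6: h=6 -> slot 6
Insert 52: h=0 -> slot 0
Insert 81: h=3 -> slot 3
Insert 85: h=7 -> slot 7
Insert 7: h=7, 1 probes -> slot 8
Insert 25: h=12 -> slot 12

Table: [52, None, None, 81, None, None, 6, 85, 7, None, None, None, 25]


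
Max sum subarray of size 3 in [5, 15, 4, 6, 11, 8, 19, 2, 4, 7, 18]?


[0:3]: 24
[1:4]: 25
[2:5]: 21
[3:6]: 25
[4:7]: 38
[5:8]: 29
[6:9]: 25
[7:10]: 13
[8:11]: 29

Max: 38 at [4:7]


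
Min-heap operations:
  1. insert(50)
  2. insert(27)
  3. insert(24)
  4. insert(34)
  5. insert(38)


insert(50) -> [50]
insert(27) -> [27, 50]
insert(24) -> [24, 50, 27]
insert(34) -> [24, 34, 27, 50]
insert(38) -> [24, 34, 27, 50, 38]

Final heap: [24, 34, 27, 50, 38]


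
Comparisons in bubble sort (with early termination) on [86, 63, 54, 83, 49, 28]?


Algorithm: bubble sort (with early termination)
Input: [86, 63, 54, 83, 49, 28]
Sorted: [28, 49, 54, 63, 83, 86]

15


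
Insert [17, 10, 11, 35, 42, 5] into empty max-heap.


Insert 17: [17]
Insert 10: [17, 10]
Insert 11: [17, 10, 11]
Insert 35: [35, 17, 11, 10]
Insert 42: [42, 35, 11, 10, 17]
Insert 5: [42, 35, 11, 10, 17, 5]

Final heap: [42, 35, 11, 10, 17, 5]


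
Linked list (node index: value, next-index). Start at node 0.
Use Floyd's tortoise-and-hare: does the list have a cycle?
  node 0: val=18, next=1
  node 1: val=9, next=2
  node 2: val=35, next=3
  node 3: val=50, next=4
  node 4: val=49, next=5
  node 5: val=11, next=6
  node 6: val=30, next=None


Floyd's tortoise (slow, +1) and hare (fast, +2):
  init: slow=0, fast=0
  step 1: slow=1, fast=2
  step 2: slow=2, fast=4
  step 3: slow=3, fast=6
  step 4: fast -> None, no cycle

Cycle: no


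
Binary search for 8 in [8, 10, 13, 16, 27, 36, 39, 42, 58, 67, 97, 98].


Step 1: lo=0, hi=11, mid=5, val=36
Step 2: lo=0, hi=4, mid=2, val=13
Step 3: lo=0, hi=1, mid=0, val=8

Found at index 0


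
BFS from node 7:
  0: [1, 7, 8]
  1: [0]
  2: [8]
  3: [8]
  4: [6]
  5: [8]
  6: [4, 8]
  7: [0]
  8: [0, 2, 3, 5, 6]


Visit 7, enqueue [0]
Visit 0, enqueue [1, 8]
Visit 1, enqueue []
Visit 8, enqueue [2, 3, 5, 6]
Visit 2, enqueue []
Visit 3, enqueue []
Visit 5, enqueue []
Visit 6, enqueue [4]
Visit 4, enqueue []

BFS order: [7, 0, 1, 8, 2, 3, 5, 6, 4]


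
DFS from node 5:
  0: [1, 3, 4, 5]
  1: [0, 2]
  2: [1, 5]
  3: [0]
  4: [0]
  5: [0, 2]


Visit 5, push [2, 0]
Visit 0, push [4, 3, 1]
Visit 1, push [2]
Visit 2, push []
Visit 3, push []
Visit 4, push []

DFS order: [5, 0, 1, 2, 3, 4]


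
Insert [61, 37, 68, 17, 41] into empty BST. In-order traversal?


Insert 61: root
Insert 37: L from 61
Insert 68: R from 61
Insert 17: L from 61 -> L from 37
Insert 41: L from 61 -> R from 37

In-order: [17, 37, 41, 61, 68]


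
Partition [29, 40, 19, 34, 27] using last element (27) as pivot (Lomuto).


Pivot: 27
  19 <= 27: swap -> [19, 40, 29, 34, 27]
Place pivot at 1: [19, 27, 29, 34, 40]

Partitioned: [19, 27, 29, 34, 40]


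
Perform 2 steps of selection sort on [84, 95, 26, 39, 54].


Initial: [84, 95, 26, 39, 54]
Step 1: min=26 at 2
  Swap: [26, 95, 84, 39, 54]
Step 2: min=39 at 3
  Swap: [26, 39, 84, 95, 54]

After 2 steps: [26, 39, 84, 95, 54]


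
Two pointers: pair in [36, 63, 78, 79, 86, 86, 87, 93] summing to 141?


lo=0(36)+hi=7(93)=129
lo=1(63)+hi=7(93)=156
lo=1(63)+hi=6(87)=150
lo=1(63)+hi=5(86)=149
lo=1(63)+hi=4(86)=149
lo=1(63)+hi=3(79)=142
lo=1(63)+hi=2(78)=141

Yes: 63+78=141


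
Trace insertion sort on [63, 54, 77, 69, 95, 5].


Initial: [63, 54, 77, 69, 95, 5]
Insert 54: [54, 63, 77, 69, 95, 5]
Insert 77: [54, 63, 77, 69, 95, 5]
Insert 69: [54, 63, 69, 77, 95, 5]
Insert 95: [54, 63, 69, 77, 95, 5]
Insert 5: [5, 54, 63, 69, 77, 95]

Sorted: [5, 54, 63, 69, 77, 95]


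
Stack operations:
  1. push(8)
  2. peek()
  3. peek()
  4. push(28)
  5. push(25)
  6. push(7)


push(8) -> [8]
peek()->8
peek()->8
push(28) -> [8, 28]
push(25) -> [8, 28, 25]
push(7) -> [8, 28, 25, 7]

Final stack: [8, 28, 25, 7]


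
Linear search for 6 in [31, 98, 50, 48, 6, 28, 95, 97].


i=0: 31!=6
i=1: 98!=6
i=2: 50!=6
i=3: 48!=6
i=4: 6==6 found!

Found at 4, 5 comps


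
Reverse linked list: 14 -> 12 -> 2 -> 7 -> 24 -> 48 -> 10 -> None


Step 1: curr=14, set curr.next=prev(None) | reversed so far: 14
Step 2: curr=12, set curr.next=prev(14) | reversed so far: 12 -> 14
Step 3: curr=2, set curr.next=prev(12) | reversed so far: 2 -> 12 -> 14
Step 4: curr=7, set curr.next=prev(2) | reversed so far: 7 -> 2 -> 12 -> 14
Step 5: curr=24, set curr.next=prev(7) | reversed so far: 24 -> 7 -> 2 -> 12 -> 14
Step 6: curr=48, set curr.next=prev(24) | reversed so far: 48 -> 24 -> 7 -> 2 -> 12 -> 14
Step 7: curr=10, set curr.next=prev(48) | reversed so far: 10 -> 48 -> 24 -> 7 -> 2 -> 12 -> 14

10 -> 48 -> 24 -> 7 -> 2 -> 12 -> 14 -> None


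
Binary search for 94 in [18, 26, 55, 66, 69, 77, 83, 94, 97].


Step 1: lo=0, hi=8, mid=4, val=69
Step 2: lo=5, hi=8, mid=6, val=83
Step 3: lo=7, hi=8, mid=7, val=94

Found at index 7


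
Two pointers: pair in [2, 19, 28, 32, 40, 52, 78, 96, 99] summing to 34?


lo=0(2)+hi=8(99)=101
lo=0(2)+hi=7(96)=98
lo=0(2)+hi=6(78)=80
lo=0(2)+hi=5(52)=54
lo=0(2)+hi=4(40)=42
lo=0(2)+hi=3(32)=34

Yes: 2+32=34


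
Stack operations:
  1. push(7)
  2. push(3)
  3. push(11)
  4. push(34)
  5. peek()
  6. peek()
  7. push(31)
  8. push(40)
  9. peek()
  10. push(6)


push(7) -> [7]
push(3) -> [7, 3]
push(11) -> [7, 3, 11]
push(34) -> [7, 3, 11, 34]
peek()->34
peek()->34
push(31) -> [7, 3, 11, 34, 31]
push(40) -> [7, 3, 11, 34, 31, 40]
peek()->40
push(6) -> [7, 3, 11, 34, 31, 40, 6]

Final stack: [7, 3, 11, 34, 31, 40, 6]


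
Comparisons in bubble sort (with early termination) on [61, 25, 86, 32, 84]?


Algorithm: bubble sort (with early termination)
Input: [61, 25, 86, 32, 84]
Sorted: [25, 32, 61, 84, 86]

9


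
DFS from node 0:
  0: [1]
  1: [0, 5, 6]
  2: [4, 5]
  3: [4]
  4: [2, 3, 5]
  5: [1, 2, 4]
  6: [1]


Visit 0, push [1]
Visit 1, push [6, 5]
Visit 5, push [4, 2]
Visit 2, push [4]
Visit 4, push [3]
Visit 3, push []
Visit 6, push []

DFS order: [0, 1, 5, 2, 4, 3, 6]


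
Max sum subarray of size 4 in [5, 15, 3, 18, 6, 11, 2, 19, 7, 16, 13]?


[0:4]: 41
[1:5]: 42
[2:6]: 38
[3:7]: 37
[4:8]: 38
[5:9]: 39
[6:10]: 44
[7:11]: 55

Max: 55 at [7:11]


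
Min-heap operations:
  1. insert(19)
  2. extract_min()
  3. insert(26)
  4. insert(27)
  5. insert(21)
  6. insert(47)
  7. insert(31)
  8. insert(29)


insert(19) -> [19]
extract_min()->19, []
insert(26) -> [26]
insert(27) -> [26, 27]
insert(21) -> [21, 27, 26]
insert(47) -> [21, 27, 26, 47]
insert(31) -> [21, 27, 26, 47, 31]
insert(29) -> [21, 27, 26, 47, 31, 29]

Final heap: [21, 27, 26, 47, 31, 29]


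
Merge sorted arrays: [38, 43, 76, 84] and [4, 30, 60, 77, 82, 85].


Take 4 from B
Take 30 from B
Take 38 from A
Take 43 from A
Take 60 from B
Take 76 from A
Take 77 from B
Take 82 from B
Take 84 from A

Merged: [4, 30, 38, 43, 60, 76, 77, 82, 84, 85]


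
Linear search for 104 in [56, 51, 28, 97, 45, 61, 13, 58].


i=0: 56!=104
i=1: 51!=104
i=2: 28!=104
i=3: 97!=104
i=4: 45!=104
i=5: 61!=104
i=6: 13!=104
i=7: 58!=104

Not found, 8 comps


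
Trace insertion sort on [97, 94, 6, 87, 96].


Initial: [97, 94, 6, 87, 96]
Insert 94: [94, 97, 6, 87, 96]
Insert 6: [6, 94, 97, 87, 96]
Insert 87: [6, 87, 94, 97, 96]
Insert 96: [6, 87, 94, 96, 97]

Sorted: [6, 87, 94, 96, 97]


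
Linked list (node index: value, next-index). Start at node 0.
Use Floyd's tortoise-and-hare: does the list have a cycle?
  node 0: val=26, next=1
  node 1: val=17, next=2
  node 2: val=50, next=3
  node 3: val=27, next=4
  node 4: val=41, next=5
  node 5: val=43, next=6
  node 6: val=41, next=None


Floyd's tortoise (slow, +1) and hare (fast, +2):
  init: slow=0, fast=0
  step 1: slow=1, fast=2
  step 2: slow=2, fast=4
  step 3: slow=3, fast=6
  step 4: fast -> None, no cycle

Cycle: no


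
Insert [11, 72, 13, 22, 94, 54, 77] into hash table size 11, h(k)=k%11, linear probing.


Insert 11: h=0 -> slot 0
Insert 72: h=6 -> slot 6
Insert 13: h=2 -> slot 2
Insert 22: h=0, 1 probes -> slot 1
Insert 94: h=6, 1 probes -> slot 7
Insert 54: h=10 -> slot 10
Insert 77: h=0, 3 probes -> slot 3

Table: [11, 22, 13, 77, None, None, 72, 94, None, None, 54]


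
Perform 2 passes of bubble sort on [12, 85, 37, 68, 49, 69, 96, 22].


Initial: [12, 85, 37, 68, 49, 69, 96, 22]
Pass 1: [12, 37, 68, 49, 69, 85, 22, 96] (5 swaps)
Pass 2: [12, 37, 49, 68, 69, 22, 85, 96] (2 swaps)

After 2 passes: [12, 37, 49, 68, 69, 22, 85, 96]


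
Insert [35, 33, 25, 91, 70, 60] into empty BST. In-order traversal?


Insert 35: root
Insert 33: L from 35
Insert 25: L from 35 -> L from 33
Insert 91: R from 35
Insert 70: R from 35 -> L from 91
Insert 60: R from 35 -> L from 91 -> L from 70

In-order: [25, 33, 35, 60, 70, 91]


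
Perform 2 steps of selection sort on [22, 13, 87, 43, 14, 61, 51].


Initial: [22, 13, 87, 43, 14, 61, 51]
Step 1: min=13 at 1
  Swap: [13, 22, 87, 43, 14, 61, 51]
Step 2: min=14 at 4
  Swap: [13, 14, 87, 43, 22, 61, 51]

After 2 steps: [13, 14, 87, 43, 22, 61, 51]


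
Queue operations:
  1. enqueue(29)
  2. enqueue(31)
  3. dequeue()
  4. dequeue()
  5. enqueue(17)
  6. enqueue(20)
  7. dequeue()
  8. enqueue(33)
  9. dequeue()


enqueue(29) -> [29]
enqueue(31) -> [29, 31]
dequeue()->29, [31]
dequeue()->31, []
enqueue(17) -> [17]
enqueue(20) -> [17, 20]
dequeue()->17, [20]
enqueue(33) -> [20, 33]
dequeue()->20, [33]

Final queue: [33]


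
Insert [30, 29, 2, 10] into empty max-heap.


Insert 30: [30]
Insert 29: [30, 29]
Insert 2: [30, 29, 2]
Insert 10: [30, 29, 2, 10]

Final heap: [30, 29, 2, 10]


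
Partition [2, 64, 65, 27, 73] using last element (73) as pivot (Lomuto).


Pivot: 73
  2 <= 73: advance i (no swap)
  64 <= 73: advance i (no swap)
  65 <= 73: advance i (no swap)
  27 <= 73: advance i (no swap)
Place pivot at 4: [2, 64, 65, 27, 73]

Partitioned: [2, 64, 65, 27, 73]


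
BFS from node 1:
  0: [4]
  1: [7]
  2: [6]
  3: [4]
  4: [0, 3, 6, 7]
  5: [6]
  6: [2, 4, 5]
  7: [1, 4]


Visit 1, enqueue [7]
Visit 7, enqueue [4]
Visit 4, enqueue [0, 3, 6]
Visit 0, enqueue []
Visit 3, enqueue []
Visit 6, enqueue [2, 5]
Visit 2, enqueue []
Visit 5, enqueue []

BFS order: [1, 7, 4, 0, 3, 6, 2, 5]


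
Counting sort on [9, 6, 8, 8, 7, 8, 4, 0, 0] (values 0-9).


Input: [9, 6, 8, 8, 7, 8, 4, 0, 0]
Counts: [2, 0, 0, 0, 1, 0, 1, 1, 3, 1]

Sorted: [0, 0, 4, 6, 7, 8, 8, 8, 9]


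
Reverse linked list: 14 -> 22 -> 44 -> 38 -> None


Step 1: curr=14, set curr.next=prev(None) | reversed so far: 14
Step 2: curr=22, set curr.next=prev(14) | reversed so far: 22 -> 14
Step 3: curr=44, set curr.next=prev(22) | reversed so far: 44 -> 22 -> 14
Step 4: curr=38, set curr.next=prev(44) | reversed so far: 38 -> 44 -> 22 -> 14

38 -> 44 -> 22 -> 14 -> None


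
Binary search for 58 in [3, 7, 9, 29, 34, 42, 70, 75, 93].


Step 1: lo=0, hi=8, mid=4, val=34
Step 2: lo=5, hi=8, mid=6, val=70
Step 3: lo=5, hi=5, mid=5, val=42

Not found


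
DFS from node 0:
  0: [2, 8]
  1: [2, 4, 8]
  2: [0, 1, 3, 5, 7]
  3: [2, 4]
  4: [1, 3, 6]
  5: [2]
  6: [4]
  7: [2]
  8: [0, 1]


Visit 0, push [8, 2]
Visit 2, push [7, 5, 3, 1]
Visit 1, push [8, 4]
Visit 4, push [6, 3]
Visit 3, push []
Visit 6, push []
Visit 8, push []
Visit 5, push []
Visit 7, push []

DFS order: [0, 2, 1, 4, 3, 6, 8, 5, 7]


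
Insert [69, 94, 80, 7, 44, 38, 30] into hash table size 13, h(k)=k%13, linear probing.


Insert 69: h=4 -> slot 4
Insert 94: h=3 -> slot 3
Insert 80: h=2 -> slot 2
Insert 7: h=7 -> slot 7
Insert 44: h=5 -> slot 5
Insert 38: h=12 -> slot 12
Insert 30: h=4, 2 probes -> slot 6

Table: [None, None, 80, 94, 69, 44, 30, 7, None, None, None, None, 38]


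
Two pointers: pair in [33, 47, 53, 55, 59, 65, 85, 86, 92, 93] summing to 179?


lo=0(33)+hi=9(93)=126
lo=1(47)+hi=9(93)=140
lo=2(53)+hi=9(93)=146
lo=3(55)+hi=9(93)=148
lo=4(59)+hi=9(93)=152
lo=5(65)+hi=9(93)=158
lo=6(85)+hi=9(93)=178
lo=7(86)+hi=9(93)=179

Yes: 86+93=179


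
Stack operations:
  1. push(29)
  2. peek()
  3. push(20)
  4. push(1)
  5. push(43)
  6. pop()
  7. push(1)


push(29) -> [29]
peek()->29
push(20) -> [29, 20]
push(1) -> [29, 20, 1]
push(43) -> [29, 20, 1, 43]
pop()->43, [29, 20, 1]
push(1) -> [29, 20, 1, 1]

Final stack: [29, 20, 1, 1]


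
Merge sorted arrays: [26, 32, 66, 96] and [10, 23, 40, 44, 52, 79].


Take 10 from B
Take 23 from B
Take 26 from A
Take 32 from A
Take 40 from B
Take 44 from B
Take 52 from B
Take 66 from A
Take 79 from B

Merged: [10, 23, 26, 32, 40, 44, 52, 66, 79, 96]


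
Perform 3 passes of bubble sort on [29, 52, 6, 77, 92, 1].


Initial: [29, 52, 6, 77, 92, 1]
Pass 1: [29, 6, 52, 77, 1, 92] (2 swaps)
Pass 2: [6, 29, 52, 1, 77, 92] (2 swaps)
Pass 3: [6, 29, 1, 52, 77, 92] (1 swaps)

After 3 passes: [6, 29, 1, 52, 77, 92]


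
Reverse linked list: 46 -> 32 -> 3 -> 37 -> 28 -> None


Step 1: curr=46, set curr.next=prev(None) | reversed so far: 46
Step 2: curr=32, set curr.next=prev(46) | reversed so far: 32 -> 46
Step 3: curr=3, set curr.next=prev(32) | reversed so far: 3 -> 32 -> 46
Step 4: curr=37, set curr.next=prev(3) | reversed so far: 37 -> 3 -> 32 -> 46
Step 5: curr=28, set curr.next=prev(37) | reversed so far: 28 -> 37 -> 3 -> 32 -> 46

28 -> 37 -> 3 -> 32 -> 46 -> None


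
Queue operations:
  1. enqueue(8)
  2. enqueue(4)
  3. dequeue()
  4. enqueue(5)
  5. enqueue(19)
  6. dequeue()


enqueue(8) -> [8]
enqueue(4) -> [8, 4]
dequeue()->8, [4]
enqueue(5) -> [4, 5]
enqueue(19) -> [4, 5, 19]
dequeue()->4, [5, 19]

Final queue: [5, 19]


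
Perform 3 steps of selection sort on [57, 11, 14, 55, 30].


Initial: [57, 11, 14, 55, 30]
Step 1: min=11 at 1
  Swap: [11, 57, 14, 55, 30]
Step 2: min=14 at 2
  Swap: [11, 14, 57, 55, 30]
Step 3: min=30 at 4
  Swap: [11, 14, 30, 55, 57]

After 3 steps: [11, 14, 30, 55, 57]


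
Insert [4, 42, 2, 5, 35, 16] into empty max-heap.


Insert 4: [4]
Insert 42: [42, 4]
Insert 2: [42, 4, 2]
Insert 5: [42, 5, 2, 4]
Insert 35: [42, 35, 2, 4, 5]
Insert 16: [42, 35, 16, 4, 5, 2]

Final heap: [42, 35, 16, 4, 5, 2]


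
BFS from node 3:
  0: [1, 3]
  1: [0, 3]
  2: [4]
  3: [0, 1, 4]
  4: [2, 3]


Visit 3, enqueue [0, 1, 4]
Visit 0, enqueue []
Visit 1, enqueue []
Visit 4, enqueue [2]
Visit 2, enqueue []

BFS order: [3, 0, 1, 4, 2]


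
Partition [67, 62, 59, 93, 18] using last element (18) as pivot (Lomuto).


Pivot: 18
Place pivot at 0: [18, 62, 59, 93, 67]

Partitioned: [18, 62, 59, 93, 67]


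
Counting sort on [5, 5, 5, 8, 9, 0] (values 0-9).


Input: [5, 5, 5, 8, 9, 0]
Counts: [1, 0, 0, 0, 0, 3, 0, 0, 1, 1]

Sorted: [0, 5, 5, 5, 8, 9]


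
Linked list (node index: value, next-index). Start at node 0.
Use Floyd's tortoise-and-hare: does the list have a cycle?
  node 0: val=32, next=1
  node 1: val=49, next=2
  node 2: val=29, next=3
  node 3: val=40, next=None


Floyd's tortoise (slow, +1) and hare (fast, +2):
  init: slow=0, fast=0
  step 1: slow=1, fast=2
  step 2: fast 2->3->None, no cycle

Cycle: no


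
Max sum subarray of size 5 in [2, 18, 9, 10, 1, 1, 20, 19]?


[0:5]: 40
[1:6]: 39
[2:7]: 41
[3:8]: 51

Max: 51 at [3:8]


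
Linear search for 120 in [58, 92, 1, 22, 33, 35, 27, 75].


i=0: 58!=120
i=1: 92!=120
i=2: 1!=120
i=3: 22!=120
i=4: 33!=120
i=5: 35!=120
i=6: 27!=120
i=7: 75!=120

Not found, 8 comps


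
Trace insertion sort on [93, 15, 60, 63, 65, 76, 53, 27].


Initial: [93, 15, 60, 63, 65, 76, 53, 27]
Insert 15: [15, 93, 60, 63, 65, 76, 53, 27]
Insert 60: [15, 60, 93, 63, 65, 76, 53, 27]
Insert 63: [15, 60, 63, 93, 65, 76, 53, 27]
Insert 65: [15, 60, 63, 65, 93, 76, 53, 27]
Insert 76: [15, 60, 63, 65, 76, 93, 53, 27]
Insert 53: [15, 53, 60, 63, 65, 76, 93, 27]
Insert 27: [15, 27, 53, 60, 63, 65, 76, 93]

Sorted: [15, 27, 53, 60, 63, 65, 76, 93]


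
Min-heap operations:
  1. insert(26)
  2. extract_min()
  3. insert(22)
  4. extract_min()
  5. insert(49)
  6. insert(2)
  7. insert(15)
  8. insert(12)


insert(26) -> [26]
extract_min()->26, []
insert(22) -> [22]
extract_min()->22, []
insert(49) -> [49]
insert(2) -> [2, 49]
insert(15) -> [2, 49, 15]
insert(12) -> [2, 12, 15, 49]

Final heap: [2, 12, 15, 49]


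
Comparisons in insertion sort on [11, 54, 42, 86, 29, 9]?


Algorithm: insertion sort
Input: [11, 54, 42, 86, 29, 9]
Sorted: [9, 11, 29, 42, 54, 86]

13


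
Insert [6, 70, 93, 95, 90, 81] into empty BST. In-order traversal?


Insert 6: root
Insert 70: R from 6
Insert 93: R from 6 -> R from 70
Insert 95: R from 6 -> R from 70 -> R from 93
Insert 90: R from 6 -> R from 70 -> L from 93
Insert 81: R from 6 -> R from 70 -> L from 93 -> L from 90

In-order: [6, 70, 81, 90, 93, 95]


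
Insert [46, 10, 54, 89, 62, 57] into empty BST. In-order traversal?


Insert 46: root
Insert 10: L from 46
Insert 54: R from 46
Insert 89: R from 46 -> R from 54
Insert 62: R from 46 -> R from 54 -> L from 89
Insert 57: R from 46 -> R from 54 -> L from 89 -> L from 62

In-order: [10, 46, 54, 57, 62, 89]


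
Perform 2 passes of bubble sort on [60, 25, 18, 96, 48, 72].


Initial: [60, 25, 18, 96, 48, 72]
Pass 1: [25, 18, 60, 48, 72, 96] (4 swaps)
Pass 2: [18, 25, 48, 60, 72, 96] (2 swaps)

After 2 passes: [18, 25, 48, 60, 72, 96]


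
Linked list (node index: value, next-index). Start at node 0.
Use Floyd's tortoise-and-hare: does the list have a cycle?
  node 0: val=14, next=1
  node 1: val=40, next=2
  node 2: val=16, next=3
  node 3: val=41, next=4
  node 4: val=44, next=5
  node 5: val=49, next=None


Floyd's tortoise (slow, +1) and hare (fast, +2):
  init: slow=0, fast=0
  step 1: slow=1, fast=2
  step 2: slow=2, fast=4
  step 3: fast 4->5->None, no cycle

Cycle: no


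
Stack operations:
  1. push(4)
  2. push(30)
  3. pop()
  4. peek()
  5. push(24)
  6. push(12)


push(4) -> [4]
push(30) -> [4, 30]
pop()->30, [4]
peek()->4
push(24) -> [4, 24]
push(12) -> [4, 24, 12]

Final stack: [4, 24, 12]


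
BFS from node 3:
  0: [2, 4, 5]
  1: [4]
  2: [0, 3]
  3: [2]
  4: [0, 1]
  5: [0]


Visit 3, enqueue [2]
Visit 2, enqueue [0]
Visit 0, enqueue [4, 5]
Visit 4, enqueue [1]
Visit 5, enqueue []
Visit 1, enqueue []

BFS order: [3, 2, 0, 4, 5, 1]


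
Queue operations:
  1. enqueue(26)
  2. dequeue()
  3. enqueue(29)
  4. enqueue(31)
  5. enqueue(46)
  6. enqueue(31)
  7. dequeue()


enqueue(26) -> [26]
dequeue()->26, []
enqueue(29) -> [29]
enqueue(31) -> [29, 31]
enqueue(46) -> [29, 31, 46]
enqueue(31) -> [29, 31, 46, 31]
dequeue()->29, [31, 46, 31]

Final queue: [31, 46, 31]


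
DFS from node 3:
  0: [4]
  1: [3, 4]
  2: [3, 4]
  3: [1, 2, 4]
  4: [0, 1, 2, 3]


Visit 3, push [4, 2, 1]
Visit 1, push [4]
Visit 4, push [2, 0]
Visit 0, push []
Visit 2, push []

DFS order: [3, 1, 4, 0, 2]
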